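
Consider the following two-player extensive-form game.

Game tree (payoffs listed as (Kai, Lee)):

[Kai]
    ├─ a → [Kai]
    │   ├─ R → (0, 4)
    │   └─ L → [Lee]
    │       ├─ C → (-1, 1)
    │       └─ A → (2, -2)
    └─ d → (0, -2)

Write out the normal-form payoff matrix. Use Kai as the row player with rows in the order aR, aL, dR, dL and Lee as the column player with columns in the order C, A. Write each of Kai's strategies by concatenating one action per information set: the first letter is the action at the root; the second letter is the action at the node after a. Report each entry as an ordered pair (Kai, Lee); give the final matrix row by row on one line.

Row aR: C→(0,4), A→(0,4)
Row aL: C→(-1,1), A→(2,-2)
Row dR: C→(0,-2), A→(0,-2)
Row dL: C→(0,-2), A→(0,-2)

aR: (0,4) (0,4) | aL: (-1,1) (2,-2) | dR: (0,-2) (0,-2) | dL: (0,-2) (0,-2)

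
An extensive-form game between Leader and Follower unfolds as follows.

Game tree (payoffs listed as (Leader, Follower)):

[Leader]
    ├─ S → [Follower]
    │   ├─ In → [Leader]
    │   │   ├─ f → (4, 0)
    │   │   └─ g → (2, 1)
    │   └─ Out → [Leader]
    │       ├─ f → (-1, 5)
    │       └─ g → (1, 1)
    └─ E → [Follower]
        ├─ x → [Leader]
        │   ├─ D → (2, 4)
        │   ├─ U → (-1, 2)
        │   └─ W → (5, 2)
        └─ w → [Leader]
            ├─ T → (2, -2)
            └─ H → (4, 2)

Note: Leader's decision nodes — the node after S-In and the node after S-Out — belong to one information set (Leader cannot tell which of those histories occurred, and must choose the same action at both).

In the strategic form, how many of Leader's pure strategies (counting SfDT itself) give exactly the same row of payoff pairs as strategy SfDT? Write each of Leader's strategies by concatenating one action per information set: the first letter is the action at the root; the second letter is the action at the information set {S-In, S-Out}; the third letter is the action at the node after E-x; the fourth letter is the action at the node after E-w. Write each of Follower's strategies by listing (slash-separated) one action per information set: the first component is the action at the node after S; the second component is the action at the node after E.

6

Row for SfDT (columns In/x, In/w, Out/x, Out/w): (4,0) (4,0) (-1,5) (-1,5).
Under SfDT, Leader's choice at the node after E-x and at the node after E-w can never be reached regardless of what Follower does, so varying those choices leaves every outcome unchanged.
Holding the reachable choices fixed and varying the unreachable ones freely already gives 3 × 2 = 6 equivalent strategies.
No other strategy reproduces this row, so those 6 are the full class: SfDT, SfDH, SfUT, SfUH, SfWT, SfWH.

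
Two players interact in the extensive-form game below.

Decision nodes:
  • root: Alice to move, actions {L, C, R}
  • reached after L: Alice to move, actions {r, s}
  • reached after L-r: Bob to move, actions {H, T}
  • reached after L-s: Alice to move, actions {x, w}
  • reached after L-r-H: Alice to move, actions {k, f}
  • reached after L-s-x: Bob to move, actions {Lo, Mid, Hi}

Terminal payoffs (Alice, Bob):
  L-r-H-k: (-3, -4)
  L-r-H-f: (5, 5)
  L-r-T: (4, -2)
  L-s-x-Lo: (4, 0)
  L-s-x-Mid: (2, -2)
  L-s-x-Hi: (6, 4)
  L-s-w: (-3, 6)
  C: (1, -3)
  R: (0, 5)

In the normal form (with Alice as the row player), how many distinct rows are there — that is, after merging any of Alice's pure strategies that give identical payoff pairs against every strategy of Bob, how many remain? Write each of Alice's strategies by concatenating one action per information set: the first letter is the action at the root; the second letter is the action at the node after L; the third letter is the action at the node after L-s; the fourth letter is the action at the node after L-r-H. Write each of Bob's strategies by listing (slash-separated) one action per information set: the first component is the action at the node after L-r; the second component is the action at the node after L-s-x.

Alice has 24 pure strategies: Lrxk, Lrxf, Lrwk, Lrwf, Lsxk, Lsxf, Lswk, Lswf, Crxk, Crxf, Crwk, Crwf, Csxk, Csxf, Cswk, Cswf, Rrxk, Rrxf, Rrwk, Rrwf, Rsxk, Rsxf, Rswk, Rswf. Columns: H/Lo, H/Mid, H/Hi, T/Lo, T/Mid, T/Hi.
{Lrxk, Lrwk} → row (-3,-4) (-3,-4) (-3,-4) (4,-2) (4,-2) (4,-2)
{Lrxf, Lrwf} → row (5,5) (5,5) (5,5) (4,-2) (4,-2) (4,-2)
{Lsxk, Lsxf} → row (4,0) (2,-2) (6,4) (4,0) (2,-2) (6,4)
{Lswk, Lswf} → row (-3,6) (-3,6) (-3,6) (-3,6) (-3,6) (-3,6)
{Crxk, Crxf, Crwk, Crwf, Csxk, Csxf, Cswk, Cswf} → row (1,-3) (1,-3) (1,-3) (1,-3) (1,-3) (1,-3)
{Rrxk, Rrxf, Rrwk, Rrwf, Rsxk, Rsxf, Rswk, Rswf} → row (0,5) (0,5) (0,5) (0,5) (0,5) (0,5)
That's 6 distinct rows out of 24 strategies.

6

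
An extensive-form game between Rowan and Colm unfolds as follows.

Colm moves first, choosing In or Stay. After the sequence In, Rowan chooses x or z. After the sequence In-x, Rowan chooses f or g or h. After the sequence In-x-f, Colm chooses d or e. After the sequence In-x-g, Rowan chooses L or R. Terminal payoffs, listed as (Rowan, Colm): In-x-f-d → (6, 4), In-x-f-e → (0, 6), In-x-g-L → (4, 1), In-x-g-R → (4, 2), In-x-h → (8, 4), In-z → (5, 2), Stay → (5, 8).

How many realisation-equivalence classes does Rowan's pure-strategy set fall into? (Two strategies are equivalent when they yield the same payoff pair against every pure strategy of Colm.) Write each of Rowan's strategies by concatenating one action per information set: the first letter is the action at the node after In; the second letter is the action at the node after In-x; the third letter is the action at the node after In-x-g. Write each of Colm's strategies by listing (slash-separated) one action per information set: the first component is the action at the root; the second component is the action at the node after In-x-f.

Rowan has 12 pure strategies: xfL, xfR, xgL, xgR, xhL, xhR, zfL, zfR, zgL, zgR, zhL, zhR. Columns: In/d, In/e, Stay/d, Stay/e.
{xfL, xfR} → row (6,4) (0,6) (5,8) (5,8)
{xgL} → row (4,1) (4,1) (5,8) (5,8)
{xgR} → row (4,2) (4,2) (5,8) (5,8)
{xhL, xhR} → row (8,4) (8,4) (5,8) (5,8)
{zfL, zfR, zgL, zgR, zhL, zhR} → row (5,2) (5,2) (5,8) (5,8)
That's 5 distinct rows out of 12 strategies.

5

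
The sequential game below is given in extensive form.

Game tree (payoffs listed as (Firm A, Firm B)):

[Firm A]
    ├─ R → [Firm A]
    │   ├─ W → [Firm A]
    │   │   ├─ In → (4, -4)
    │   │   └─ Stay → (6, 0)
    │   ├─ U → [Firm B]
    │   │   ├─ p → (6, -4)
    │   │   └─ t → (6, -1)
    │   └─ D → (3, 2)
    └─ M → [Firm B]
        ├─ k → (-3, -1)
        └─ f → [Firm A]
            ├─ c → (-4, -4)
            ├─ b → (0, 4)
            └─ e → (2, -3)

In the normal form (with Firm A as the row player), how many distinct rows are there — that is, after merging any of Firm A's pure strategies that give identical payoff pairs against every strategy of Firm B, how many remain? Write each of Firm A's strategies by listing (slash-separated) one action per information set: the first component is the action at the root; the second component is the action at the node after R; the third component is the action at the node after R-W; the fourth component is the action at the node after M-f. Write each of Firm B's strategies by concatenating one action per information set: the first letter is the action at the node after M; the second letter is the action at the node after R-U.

7

Firm A has 36 pure strategies: R/W/In/c, R/W/In/b, R/W/In/e, R/W/Stay/c, R/W/Stay/b, R/W/Stay/e, R/U/In/c, R/U/In/b, R/U/In/e, R/U/Stay/c, R/U/Stay/b, R/U/Stay/e, R/D/In/c, R/D/In/b, R/D/In/e, R/D/Stay/c, R/D/Stay/b, R/D/Stay/e, M/W/In/c, M/W/In/b, M/W/In/e, M/W/Stay/c, M/W/Stay/b, M/W/Stay/e, M/U/In/c, M/U/In/b, M/U/In/e, M/U/Stay/c, M/U/Stay/b, M/U/Stay/e, M/D/In/c, M/D/In/b, M/D/In/e, M/D/Stay/c, M/D/Stay/b, M/D/Stay/e. Columns: kp, kt, fp, ft.
{R/W/In/c, R/W/In/b, R/W/In/e} → row (4,-4) (4,-4) (4,-4) (4,-4)
{R/W/Stay/c, R/W/Stay/b, R/W/Stay/e} → row (6,0) (6,0) (6,0) (6,0)
{R/U/In/c, R/U/In/b, R/U/In/e, R/U/Stay/c, R/U/Stay/b, R/U/Stay/e} → row (6,-4) (6,-1) (6,-4) (6,-1)
{R/D/In/c, R/D/In/b, R/D/In/e, R/D/Stay/c, R/D/Stay/b, R/D/Stay/e} → row (3,2) (3,2) (3,2) (3,2)
{M/W/In/c, M/W/Stay/c, M/U/In/c, M/U/Stay/c, M/D/In/c, M/D/Stay/c} → row (-3,-1) (-3,-1) (-4,-4) (-4,-4)
{M/W/In/b, M/W/Stay/b, M/U/In/b, M/U/Stay/b, M/D/In/b, M/D/Stay/b} → row (-3,-1) (-3,-1) (0,4) (0,4)
{M/W/In/e, M/W/Stay/e, M/U/In/e, M/U/Stay/e, M/D/In/e, M/D/Stay/e} → row (-3,-1) (-3,-1) (2,-3) (2,-3)
That's 7 distinct rows out of 36 strategies.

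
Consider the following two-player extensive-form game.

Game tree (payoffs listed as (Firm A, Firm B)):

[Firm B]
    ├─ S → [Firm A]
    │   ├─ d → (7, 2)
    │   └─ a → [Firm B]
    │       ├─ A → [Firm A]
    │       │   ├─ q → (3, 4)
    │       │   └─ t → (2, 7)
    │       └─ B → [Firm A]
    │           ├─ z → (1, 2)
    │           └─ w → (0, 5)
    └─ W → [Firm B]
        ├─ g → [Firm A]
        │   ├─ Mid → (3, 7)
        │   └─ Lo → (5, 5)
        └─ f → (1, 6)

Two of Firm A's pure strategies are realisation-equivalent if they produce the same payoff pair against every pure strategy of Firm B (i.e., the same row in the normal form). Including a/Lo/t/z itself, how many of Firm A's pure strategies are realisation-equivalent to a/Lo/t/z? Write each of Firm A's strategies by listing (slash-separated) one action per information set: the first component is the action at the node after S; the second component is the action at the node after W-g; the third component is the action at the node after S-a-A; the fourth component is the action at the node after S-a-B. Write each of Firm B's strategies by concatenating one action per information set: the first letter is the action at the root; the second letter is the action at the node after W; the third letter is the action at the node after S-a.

Row for a/Lo/t/z (columns SgA, SgB, SfA, SfB, WgA, WgB, WfA, WfB): (2,7) (1,2) (2,7) (1,2) (5,5) (5,5) (1,6) (1,6).
Every one of Firm A's information sets is on the play path for some reply by Firm B when Firm A follows a/Lo/t/z.
Changing the action at any of them therefore changes at least one column, so only a/Lo/t/z itself gives this row.

1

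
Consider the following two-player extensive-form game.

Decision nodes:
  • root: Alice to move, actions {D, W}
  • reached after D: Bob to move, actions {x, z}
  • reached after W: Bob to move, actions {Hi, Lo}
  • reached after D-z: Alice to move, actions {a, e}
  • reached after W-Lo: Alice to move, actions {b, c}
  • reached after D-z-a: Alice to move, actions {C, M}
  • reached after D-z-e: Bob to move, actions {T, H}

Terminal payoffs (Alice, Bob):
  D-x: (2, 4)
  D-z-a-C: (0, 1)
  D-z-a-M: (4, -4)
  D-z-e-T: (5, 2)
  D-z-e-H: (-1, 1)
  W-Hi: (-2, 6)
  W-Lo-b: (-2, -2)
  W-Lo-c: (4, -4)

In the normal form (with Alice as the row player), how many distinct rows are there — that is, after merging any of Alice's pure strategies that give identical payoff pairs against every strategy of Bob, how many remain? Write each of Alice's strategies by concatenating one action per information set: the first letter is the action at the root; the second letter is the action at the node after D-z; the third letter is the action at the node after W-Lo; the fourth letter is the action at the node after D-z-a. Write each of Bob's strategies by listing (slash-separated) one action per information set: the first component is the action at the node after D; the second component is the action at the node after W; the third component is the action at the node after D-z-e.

5

Alice has 16 pure strategies: DabC, DabM, DacC, DacM, DebC, DebM, DecC, DecM, WabC, WabM, WacC, WacM, WebC, WebM, WecC, WecM. Columns: x/Hi/T, x/Hi/H, x/Lo/T, x/Lo/H, z/Hi/T, z/Hi/H, z/Lo/T, z/Lo/H.
{DabC, DacC} → row (2,4) (2,4) (2,4) (2,4) (0,1) (0,1) (0,1) (0,1)
{DabM, DacM} → row (2,4) (2,4) (2,4) (2,4) (4,-4) (4,-4) (4,-4) (4,-4)
{DebC, DebM, DecC, DecM} → row (2,4) (2,4) (2,4) (2,4) (5,2) (-1,1) (5,2) (-1,1)
{WabC, WabM, WebC, WebM} → row (-2,6) (-2,6) (-2,-2) (-2,-2) (-2,6) (-2,6) (-2,-2) (-2,-2)
{WacC, WacM, WecC, WecM} → row (-2,6) (-2,6) (4,-4) (4,-4) (-2,6) (-2,6) (4,-4) (4,-4)
That's 5 distinct rows out of 16 strategies.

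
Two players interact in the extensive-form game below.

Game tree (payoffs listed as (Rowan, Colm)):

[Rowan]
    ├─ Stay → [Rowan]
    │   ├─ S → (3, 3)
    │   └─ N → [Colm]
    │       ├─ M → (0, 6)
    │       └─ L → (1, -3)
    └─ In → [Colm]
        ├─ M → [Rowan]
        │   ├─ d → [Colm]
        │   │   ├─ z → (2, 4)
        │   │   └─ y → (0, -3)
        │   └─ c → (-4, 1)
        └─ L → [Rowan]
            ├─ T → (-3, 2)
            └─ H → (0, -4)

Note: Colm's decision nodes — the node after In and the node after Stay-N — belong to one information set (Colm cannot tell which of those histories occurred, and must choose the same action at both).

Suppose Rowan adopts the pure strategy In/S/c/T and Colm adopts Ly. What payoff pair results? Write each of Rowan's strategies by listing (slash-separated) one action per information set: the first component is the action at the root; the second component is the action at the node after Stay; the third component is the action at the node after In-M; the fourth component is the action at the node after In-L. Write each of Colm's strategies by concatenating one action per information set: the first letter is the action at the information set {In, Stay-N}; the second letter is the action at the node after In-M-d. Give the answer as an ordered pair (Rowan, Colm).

(-3, 2)

Trace the play path from the root:
  Rowan plays In
  Colm plays L at [In]
  Rowan plays T at [In-L]
→ terminal payoff (-3, 2).
(Rowan's choice at the node after Stay is never reached on this path, so it doesn't affect the outcome.)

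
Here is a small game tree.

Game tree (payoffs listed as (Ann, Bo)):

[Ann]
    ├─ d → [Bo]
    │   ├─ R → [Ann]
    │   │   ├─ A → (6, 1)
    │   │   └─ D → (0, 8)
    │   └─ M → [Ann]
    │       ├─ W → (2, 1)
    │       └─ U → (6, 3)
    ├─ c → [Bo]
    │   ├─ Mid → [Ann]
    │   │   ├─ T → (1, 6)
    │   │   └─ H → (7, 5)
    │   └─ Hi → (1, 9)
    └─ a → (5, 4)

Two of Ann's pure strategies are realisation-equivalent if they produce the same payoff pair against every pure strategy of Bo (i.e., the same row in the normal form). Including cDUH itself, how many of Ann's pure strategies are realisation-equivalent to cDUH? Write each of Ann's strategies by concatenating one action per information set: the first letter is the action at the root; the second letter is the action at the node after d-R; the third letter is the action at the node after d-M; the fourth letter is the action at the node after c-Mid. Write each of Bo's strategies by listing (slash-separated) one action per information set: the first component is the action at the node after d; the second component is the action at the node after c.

Row for cDUH (columns R/Mid, R/Hi, M/Mid, M/Hi): (7,5) (1,9) (7,5) (1,9).
Under cDUH, Ann's choice at the node after d-R and at the node after d-M can never be reached regardless of what Bo does, so varying those choices leaves every outcome unchanged.
Holding the reachable choices fixed and varying the unreachable ones freely already gives 2 × 2 = 4 equivalent strategies.
No other strategy reproduces this row, so those 4 are the full class: cAWH, cAUH, cDWH, cDUH.

4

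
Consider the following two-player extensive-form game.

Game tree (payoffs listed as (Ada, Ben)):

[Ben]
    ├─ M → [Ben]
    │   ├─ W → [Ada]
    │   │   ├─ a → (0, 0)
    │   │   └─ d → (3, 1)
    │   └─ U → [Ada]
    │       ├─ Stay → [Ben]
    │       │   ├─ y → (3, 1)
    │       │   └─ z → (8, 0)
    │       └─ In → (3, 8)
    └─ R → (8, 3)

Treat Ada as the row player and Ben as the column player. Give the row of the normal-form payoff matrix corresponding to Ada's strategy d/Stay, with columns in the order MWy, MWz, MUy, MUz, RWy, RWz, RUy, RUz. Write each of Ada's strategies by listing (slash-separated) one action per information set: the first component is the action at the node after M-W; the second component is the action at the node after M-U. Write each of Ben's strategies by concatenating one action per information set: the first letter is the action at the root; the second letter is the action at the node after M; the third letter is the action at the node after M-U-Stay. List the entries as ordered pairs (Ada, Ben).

(3,1) (3,1) (3,1) (8,0) (8,3) (8,3) (8,3) (8,3)

vs MWy: Ben plays M → Ben plays W at [M] → Ada plays d at [M-W] → (3, 1)
vs MWz: Ben plays M → Ben plays W at [M] → Ada plays d at [M-W] → (3, 1)
vs MUy: Ben plays M → Ben plays U at [M] → Ada plays Stay at [M-U] → Ben plays y at [M-U-Stay] → (3, 1)
vs MUz: Ben plays M → Ben plays U at [M] → Ada plays Stay at [M-U] → Ben plays z at [M-U-Stay] → (8, 0)
vs RWy: Ben plays R → (8, 3)
vs RWz: Ben plays R → (8, 3)
vs RUy: Ben plays R → (8, 3)
vs RUz: Ben plays R → (8, 3)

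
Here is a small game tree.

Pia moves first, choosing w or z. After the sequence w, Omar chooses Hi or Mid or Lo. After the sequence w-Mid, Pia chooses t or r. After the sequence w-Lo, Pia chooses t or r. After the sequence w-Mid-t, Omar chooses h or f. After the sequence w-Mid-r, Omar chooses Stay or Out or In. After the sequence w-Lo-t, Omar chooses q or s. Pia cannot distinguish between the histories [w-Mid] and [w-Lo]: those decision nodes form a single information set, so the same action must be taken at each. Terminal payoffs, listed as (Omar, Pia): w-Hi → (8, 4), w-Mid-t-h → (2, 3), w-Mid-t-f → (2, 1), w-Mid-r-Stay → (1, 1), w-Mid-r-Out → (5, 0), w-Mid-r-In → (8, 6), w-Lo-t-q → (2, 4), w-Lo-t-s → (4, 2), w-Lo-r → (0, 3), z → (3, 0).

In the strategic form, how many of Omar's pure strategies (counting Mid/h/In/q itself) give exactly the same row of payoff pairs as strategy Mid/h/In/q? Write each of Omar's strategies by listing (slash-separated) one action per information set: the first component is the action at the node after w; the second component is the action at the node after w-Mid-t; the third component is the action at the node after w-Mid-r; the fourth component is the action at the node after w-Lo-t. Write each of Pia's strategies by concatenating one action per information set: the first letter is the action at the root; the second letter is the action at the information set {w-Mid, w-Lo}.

Row for Mid/h/In/q (columns wt, wr, zt, zr): (2,3) (8,6) (3,0) (3,0).
Under Mid/h/In/q, Omar's choice at the node after w-Lo-t can never be reached regardless of what Pia does, so varying those choices leaves every outcome unchanged.
Holding the reachable choices fixed and varying the unreachable one freely already gives 2 equivalent strategies.
No other strategy reproduces this row, so those 2 are the full class: Mid/h/In/q, Mid/h/In/s.

2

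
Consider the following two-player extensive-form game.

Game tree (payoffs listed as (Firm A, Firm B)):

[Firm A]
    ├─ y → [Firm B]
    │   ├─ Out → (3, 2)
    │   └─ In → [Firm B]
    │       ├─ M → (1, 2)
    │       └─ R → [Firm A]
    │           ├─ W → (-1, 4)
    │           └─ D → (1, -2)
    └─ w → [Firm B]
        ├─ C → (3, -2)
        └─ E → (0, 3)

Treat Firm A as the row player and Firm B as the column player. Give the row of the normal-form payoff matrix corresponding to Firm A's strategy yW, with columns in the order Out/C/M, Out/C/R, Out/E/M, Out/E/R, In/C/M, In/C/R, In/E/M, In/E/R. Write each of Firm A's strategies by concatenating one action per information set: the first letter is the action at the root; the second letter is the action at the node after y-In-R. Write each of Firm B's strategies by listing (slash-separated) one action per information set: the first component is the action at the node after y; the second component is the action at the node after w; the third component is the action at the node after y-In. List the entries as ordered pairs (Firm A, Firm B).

(3,2) (3,2) (3,2) (3,2) (1,2) (-1,4) (1,2) (-1,4)

vs Out/C/M: Firm A plays y → Firm B plays Out at [y] → (3, 2)
vs Out/C/R: Firm A plays y → Firm B plays Out at [y] → (3, 2)
vs Out/E/M: Firm A plays y → Firm B plays Out at [y] → (3, 2)
vs Out/E/R: Firm A plays y → Firm B plays Out at [y] → (3, 2)
vs In/C/M: Firm A plays y → Firm B plays In at [y] → Firm B plays M at [y-In] → (1, 2)
vs In/C/R: Firm A plays y → Firm B plays In at [y] → Firm B plays R at [y-In] → Firm A plays W at [y-In-R] → (-1, 4)
vs In/E/M: Firm A plays y → Firm B plays In at [y] → Firm B plays M at [y-In] → (1, 2)
vs In/E/R: Firm A plays y → Firm B plays In at [y] → Firm B plays R at [y-In] → Firm A plays W at [y-In-R] → (-1, 4)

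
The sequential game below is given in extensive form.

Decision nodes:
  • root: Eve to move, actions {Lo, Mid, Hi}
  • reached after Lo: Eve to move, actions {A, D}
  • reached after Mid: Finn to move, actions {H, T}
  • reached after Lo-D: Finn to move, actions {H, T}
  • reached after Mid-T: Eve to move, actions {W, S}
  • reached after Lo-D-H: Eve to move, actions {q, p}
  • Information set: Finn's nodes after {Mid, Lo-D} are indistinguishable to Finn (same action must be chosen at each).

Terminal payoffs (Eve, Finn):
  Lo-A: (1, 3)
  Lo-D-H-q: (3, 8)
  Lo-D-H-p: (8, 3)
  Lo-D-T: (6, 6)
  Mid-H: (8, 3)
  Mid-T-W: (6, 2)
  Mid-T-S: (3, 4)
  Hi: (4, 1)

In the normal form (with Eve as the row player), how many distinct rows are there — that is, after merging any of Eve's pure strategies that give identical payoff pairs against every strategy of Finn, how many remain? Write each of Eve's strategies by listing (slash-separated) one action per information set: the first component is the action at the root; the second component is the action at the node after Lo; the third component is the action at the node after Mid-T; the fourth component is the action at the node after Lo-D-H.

Eve has 24 pure strategies: Lo/A/W/q, Lo/A/W/p, Lo/A/S/q, Lo/A/S/p, Lo/D/W/q, Lo/D/W/p, Lo/D/S/q, Lo/D/S/p, Mid/A/W/q, Mid/A/W/p, Mid/A/S/q, Mid/A/S/p, Mid/D/W/q, Mid/D/W/p, Mid/D/S/q, Mid/D/S/p, Hi/A/W/q, Hi/A/W/p, Hi/A/S/q, Hi/A/S/p, Hi/D/W/q, Hi/D/W/p, Hi/D/S/q, Hi/D/S/p. Columns: H, T.
{Lo/A/W/q, Lo/A/W/p, Lo/A/S/q, Lo/A/S/p} → row (1,3) (1,3)
{Lo/D/W/q, Lo/D/S/q} → row (3,8) (6,6)
{Lo/D/W/p, Lo/D/S/p} → row (8,3) (6,6)
{Mid/A/W/q, Mid/A/W/p, Mid/D/W/q, Mid/D/W/p} → row (8,3) (6,2)
{Mid/A/S/q, Mid/A/S/p, Mid/D/S/q, Mid/D/S/p} → row (8,3) (3,4)
{Hi/A/W/q, Hi/A/W/p, Hi/A/S/q, Hi/A/S/p, Hi/D/W/q, Hi/D/W/p, Hi/D/S/q, Hi/D/S/p} → row (4,1) (4,1)
That's 6 distinct rows out of 24 strategies.

6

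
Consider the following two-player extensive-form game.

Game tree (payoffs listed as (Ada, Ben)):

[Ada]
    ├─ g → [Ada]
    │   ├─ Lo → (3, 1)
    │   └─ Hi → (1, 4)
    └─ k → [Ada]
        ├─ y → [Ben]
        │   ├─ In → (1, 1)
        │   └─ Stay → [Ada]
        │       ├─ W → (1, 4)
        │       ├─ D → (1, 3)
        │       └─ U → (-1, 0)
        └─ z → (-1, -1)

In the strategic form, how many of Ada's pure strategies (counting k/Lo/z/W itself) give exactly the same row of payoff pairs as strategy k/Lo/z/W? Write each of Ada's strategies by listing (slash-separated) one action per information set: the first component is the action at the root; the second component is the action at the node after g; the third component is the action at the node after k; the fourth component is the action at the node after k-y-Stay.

Row for k/Lo/z/W (columns In, Stay): (-1,-1) (-1,-1).
Under k/Lo/z/W, Ada's choice at the node after g and at the node after k-y-Stay can never be reached regardless of what Ben does, so varying those choices leaves every outcome unchanged.
Holding the reachable choices fixed and varying the unreachable ones freely already gives 2 × 3 = 6 equivalent strategies.
No other strategy reproduces this row, so those 6 are the full class: k/Lo/z/W, k/Lo/z/D, k/Lo/z/U, k/Hi/z/W, k/Hi/z/D, k/Hi/z/U.

6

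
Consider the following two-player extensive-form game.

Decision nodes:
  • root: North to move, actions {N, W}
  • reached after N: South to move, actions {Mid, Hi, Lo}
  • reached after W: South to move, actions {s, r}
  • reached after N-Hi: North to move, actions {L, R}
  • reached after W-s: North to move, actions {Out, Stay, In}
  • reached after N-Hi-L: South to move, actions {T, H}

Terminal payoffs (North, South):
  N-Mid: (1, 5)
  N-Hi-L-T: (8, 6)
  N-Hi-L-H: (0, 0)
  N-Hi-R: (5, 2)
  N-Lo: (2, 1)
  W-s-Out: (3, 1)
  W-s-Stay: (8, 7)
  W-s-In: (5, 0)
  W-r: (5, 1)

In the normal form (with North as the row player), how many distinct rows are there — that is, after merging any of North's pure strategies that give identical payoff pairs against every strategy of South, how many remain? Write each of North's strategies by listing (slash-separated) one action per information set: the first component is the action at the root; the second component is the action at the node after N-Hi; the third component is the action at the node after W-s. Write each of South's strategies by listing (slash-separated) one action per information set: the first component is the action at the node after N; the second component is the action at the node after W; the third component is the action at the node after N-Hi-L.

5

North has 12 pure strategies: N/L/Out, N/L/Stay, N/L/In, N/R/Out, N/R/Stay, N/R/In, W/L/Out, W/L/Stay, W/L/In, W/R/Out, W/R/Stay, W/R/In. Columns: Mid/s/T, Mid/s/H, Mid/r/T, Mid/r/H, Hi/s/T, Hi/s/H, Hi/r/T, Hi/r/H, Lo/s/T, Lo/s/H, Lo/r/T, Lo/r/H.
{N/L/Out, N/L/Stay, N/L/In} → row (1,5) (1,5) (1,5) (1,5) (8,6) (0,0) (8,6) (0,0) (2,1) (2,1) (2,1) (2,1)
{N/R/Out, N/R/Stay, N/R/In} → row (1,5) (1,5) (1,5) (1,5) (5,2) (5,2) (5,2) (5,2) (2,1) (2,1) (2,1) (2,1)
{W/L/Out, W/R/Out} → row (3,1) (3,1) (5,1) (5,1) (3,1) (3,1) (5,1) (5,1) (3,1) (3,1) (5,1) (5,1)
{W/L/Stay, W/R/Stay} → row (8,7) (8,7) (5,1) (5,1) (8,7) (8,7) (5,1) (5,1) (8,7) (8,7) (5,1) (5,1)
{W/L/In, W/R/In} → row (5,0) (5,0) (5,1) (5,1) (5,0) (5,0) (5,1) (5,1) (5,0) (5,0) (5,1) (5,1)
That's 5 distinct rows out of 12 strategies.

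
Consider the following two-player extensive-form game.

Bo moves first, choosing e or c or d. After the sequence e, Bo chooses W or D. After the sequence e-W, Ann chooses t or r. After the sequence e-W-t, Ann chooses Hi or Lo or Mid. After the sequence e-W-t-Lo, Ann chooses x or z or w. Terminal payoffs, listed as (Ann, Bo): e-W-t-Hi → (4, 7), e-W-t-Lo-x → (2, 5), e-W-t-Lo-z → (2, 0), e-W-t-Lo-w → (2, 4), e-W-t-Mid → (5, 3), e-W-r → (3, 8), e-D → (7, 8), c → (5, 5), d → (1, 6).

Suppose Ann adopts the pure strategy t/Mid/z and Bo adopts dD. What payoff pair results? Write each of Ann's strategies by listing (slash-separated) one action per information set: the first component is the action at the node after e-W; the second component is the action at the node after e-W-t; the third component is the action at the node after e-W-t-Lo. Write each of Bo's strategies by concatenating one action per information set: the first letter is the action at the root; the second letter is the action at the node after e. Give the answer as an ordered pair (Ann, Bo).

Trace the play path from the root:
  Bo plays d
→ terminal payoff (1, 6).
(Ann's choice at the node after e-W is never reached on this path, so it doesn't affect the outcome.)

(1, 6)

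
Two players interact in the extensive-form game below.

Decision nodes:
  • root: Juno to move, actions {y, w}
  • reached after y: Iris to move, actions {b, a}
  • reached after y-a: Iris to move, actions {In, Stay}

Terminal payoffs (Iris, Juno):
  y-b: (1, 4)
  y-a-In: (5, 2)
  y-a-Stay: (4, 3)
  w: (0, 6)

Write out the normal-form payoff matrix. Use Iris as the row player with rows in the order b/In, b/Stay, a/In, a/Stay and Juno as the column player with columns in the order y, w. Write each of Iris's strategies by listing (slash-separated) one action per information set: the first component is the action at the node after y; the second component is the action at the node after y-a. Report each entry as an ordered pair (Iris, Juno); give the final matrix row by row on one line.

b/In: (1,4) (0,6) | b/Stay: (1,4) (0,6) | a/In: (5,2) (0,6) | a/Stay: (4,3) (0,6)

              y        w
  b/In    (1,4)    (0,6)
b/Stay    (1,4)    (0,6)
  a/In    (5,2)    (0,6)
a/Stay    (4,3)    (0,6)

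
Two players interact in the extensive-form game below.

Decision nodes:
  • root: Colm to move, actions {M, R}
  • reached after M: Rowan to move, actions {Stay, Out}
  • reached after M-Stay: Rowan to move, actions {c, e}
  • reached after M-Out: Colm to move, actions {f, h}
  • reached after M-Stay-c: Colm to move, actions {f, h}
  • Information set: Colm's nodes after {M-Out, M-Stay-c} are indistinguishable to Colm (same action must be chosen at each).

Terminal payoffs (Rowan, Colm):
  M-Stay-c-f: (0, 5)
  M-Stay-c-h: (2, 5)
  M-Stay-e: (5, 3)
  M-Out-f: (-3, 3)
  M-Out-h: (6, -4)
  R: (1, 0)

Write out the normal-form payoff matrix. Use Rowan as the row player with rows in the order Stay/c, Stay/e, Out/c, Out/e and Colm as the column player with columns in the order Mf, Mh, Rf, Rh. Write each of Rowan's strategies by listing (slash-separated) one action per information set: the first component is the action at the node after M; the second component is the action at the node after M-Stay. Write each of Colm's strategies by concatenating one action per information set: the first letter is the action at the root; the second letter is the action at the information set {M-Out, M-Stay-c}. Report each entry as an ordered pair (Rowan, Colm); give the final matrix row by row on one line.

Stay/c: (0,5) (2,5) (1,0) (1,0) | Stay/e: (5,3) (5,3) (1,0) (1,0) | Out/c: (-3,3) (6,-4) (1,0) (1,0) | Out/e: (-3,3) (6,-4) (1,0) (1,0)

             Mf       Mh       Rf       Rh
Stay/c    (0,5)    (2,5)    (1,0)    (1,0)
Stay/e    (5,3)    (5,3)    (1,0)    (1,0)
 Out/c   (-3,3)   (6,-4)    (1,0)    (1,0)
 Out/e   (-3,3)   (6,-4)    (1,0)    (1,0)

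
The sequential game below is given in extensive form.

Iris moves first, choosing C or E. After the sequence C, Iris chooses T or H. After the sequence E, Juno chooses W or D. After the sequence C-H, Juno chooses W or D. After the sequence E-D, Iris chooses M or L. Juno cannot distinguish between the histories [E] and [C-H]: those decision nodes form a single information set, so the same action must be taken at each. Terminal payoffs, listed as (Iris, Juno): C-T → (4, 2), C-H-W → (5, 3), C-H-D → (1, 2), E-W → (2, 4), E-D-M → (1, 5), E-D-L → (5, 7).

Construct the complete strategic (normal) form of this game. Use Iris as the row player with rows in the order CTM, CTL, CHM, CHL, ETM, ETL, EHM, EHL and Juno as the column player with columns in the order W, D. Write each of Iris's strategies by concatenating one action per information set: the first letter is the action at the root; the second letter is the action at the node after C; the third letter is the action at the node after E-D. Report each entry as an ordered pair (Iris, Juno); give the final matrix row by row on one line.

CTM: (4,2) (4,2) | CTL: (4,2) (4,2) | CHM: (5,3) (1,2) | CHL: (5,3) (1,2) | ETM: (2,4) (1,5) | ETL: (2,4) (5,7) | EHM: (2,4) (1,5) | EHL: (2,4) (5,7)

Row CTM: W→(4,2), D→(4,2)
Row CTL: W→(4,2), D→(4,2)
Row CHM: W→(5,3), D→(1,2)
Row CHL: W→(5,3), D→(1,2)
Row ETM: W→(2,4), D→(1,5)
Row ETL: W→(2,4), D→(5,7)
Row EHM: W→(2,4), D→(1,5)
Row EHL: W→(2,4), D→(5,7)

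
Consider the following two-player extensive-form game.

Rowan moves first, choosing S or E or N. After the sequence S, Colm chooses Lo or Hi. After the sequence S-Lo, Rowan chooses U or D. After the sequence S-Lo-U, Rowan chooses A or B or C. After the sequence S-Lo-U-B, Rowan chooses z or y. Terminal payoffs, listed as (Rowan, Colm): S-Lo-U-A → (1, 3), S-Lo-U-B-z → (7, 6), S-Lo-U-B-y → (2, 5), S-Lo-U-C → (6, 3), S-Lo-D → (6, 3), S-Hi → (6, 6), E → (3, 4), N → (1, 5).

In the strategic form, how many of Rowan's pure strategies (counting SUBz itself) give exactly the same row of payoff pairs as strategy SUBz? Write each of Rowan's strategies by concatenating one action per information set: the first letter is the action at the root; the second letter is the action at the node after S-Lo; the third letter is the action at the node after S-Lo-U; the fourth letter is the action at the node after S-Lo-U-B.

Row for SUBz (columns Lo, Hi): (7,6) (6,6).
Every one of Rowan's information sets is on the play path for some reply by Colm when Rowan follows SUBz.
Changing the action at any of them therefore changes at least one column, so only SUBz itself gives this row.

1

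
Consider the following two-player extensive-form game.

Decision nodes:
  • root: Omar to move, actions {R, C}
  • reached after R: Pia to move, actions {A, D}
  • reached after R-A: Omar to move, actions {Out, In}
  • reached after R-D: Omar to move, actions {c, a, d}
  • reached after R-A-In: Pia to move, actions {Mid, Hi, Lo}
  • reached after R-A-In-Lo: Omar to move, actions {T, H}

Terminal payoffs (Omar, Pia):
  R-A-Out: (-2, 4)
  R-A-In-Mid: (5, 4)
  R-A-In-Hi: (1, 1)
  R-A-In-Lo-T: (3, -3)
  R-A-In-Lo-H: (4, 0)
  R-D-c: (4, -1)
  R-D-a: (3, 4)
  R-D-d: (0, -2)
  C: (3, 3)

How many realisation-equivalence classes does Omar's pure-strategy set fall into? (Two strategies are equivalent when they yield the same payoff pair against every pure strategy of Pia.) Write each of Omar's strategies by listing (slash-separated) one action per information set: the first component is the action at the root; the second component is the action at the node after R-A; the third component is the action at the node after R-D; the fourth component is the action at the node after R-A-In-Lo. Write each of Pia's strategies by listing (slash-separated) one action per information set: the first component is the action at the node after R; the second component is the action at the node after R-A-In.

Omar has 24 pure strategies: R/Out/c/T, R/Out/c/H, R/Out/a/T, R/Out/a/H, R/Out/d/T, R/Out/d/H, R/In/c/T, R/In/c/H, R/In/a/T, R/In/a/H, R/In/d/T, R/In/d/H, C/Out/c/T, C/Out/c/H, C/Out/a/T, C/Out/a/H, C/Out/d/T, C/Out/d/H, C/In/c/T, C/In/c/H, C/In/a/T, C/In/a/H, C/In/d/T, C/In/d/H. Columns: A/Mid, A/Hi, A/Lo, D/Mid, D/Hi, D/Lo.
{R/Out/c/T, R/Out/c/H} → row (-2,4) (-2,4) (-2,4) (4,-1) (4,-1) (4,-1)
{R/Out/a/T, R/Out/a/H} → row (-2,4) (-2,4) (-2,4) (3,4) (3,4) (3,4)
{R/Out/d/T, R/Out/d/H} → row (-2,4) (-2,4) (-2,4) (0,-2) (0,-2) (0,-2)
{R/In/c/T} → row (5,4) (1,1) (3,-3) (4,-1) (4,-1) (4,-1)
{R/In/c/H} → row (5,4) (1,1) (4,0) (4,-1) (4,-1) (4,-1)
{R/In/a/T} → row (5,4) (1,1) (3,-3) (3,4) (3,4) (3,4)
{R/In/a/H} → row (5,4) (1,1) (4,0) (3,4) (3,4) (3,4)
{R/In/d/T} → row (5,4) (1,1) (3,-3) (0,-2) (0,-2) (0,-2)
{R/In/d/H} → row (5,4) (1,1) (4,0) (0,-2) (0,-2) (0,-2)
{C/Out/c/T, C/Out/c/H, C/Out/a/T, C/Out/a/H, C/Out/d/T, C/Out/d/H, C/In/c/T, C/In/c/H, C/In/a/T, C/In/a/H, C/In/d/T, C/In/d/H} → row (3,3) (3,3) (3,3) (3,3) (3,3) (3,3)
That's 10 distinct rows out of 24 strategies.

10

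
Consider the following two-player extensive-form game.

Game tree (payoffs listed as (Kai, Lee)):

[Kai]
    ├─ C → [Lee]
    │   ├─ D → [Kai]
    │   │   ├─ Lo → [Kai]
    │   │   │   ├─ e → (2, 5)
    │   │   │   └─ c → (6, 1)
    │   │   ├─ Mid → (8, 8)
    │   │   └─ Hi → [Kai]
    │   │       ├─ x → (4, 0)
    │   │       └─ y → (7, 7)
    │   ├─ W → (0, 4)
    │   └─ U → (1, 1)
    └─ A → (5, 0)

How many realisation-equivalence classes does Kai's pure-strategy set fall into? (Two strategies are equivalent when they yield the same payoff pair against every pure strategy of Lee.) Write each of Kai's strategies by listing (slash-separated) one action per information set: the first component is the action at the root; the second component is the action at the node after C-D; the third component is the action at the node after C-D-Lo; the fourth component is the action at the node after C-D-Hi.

6

Kai has 24 pure strategies: C/Lo/e/x, C/Lo/e/y, C/Lo/c/x, C/Lo/c/y, C/Mid/e/x, C/Mid/e/y, C/Mid/c/x, C/Mid/c/y, C/Hi/e/x, C/Hi/e/y, C/Hi/c/x, C/Hi/c/y, A/Lo/e/x, A/Lo/e/y, A/Lo/c/x, A/Lo/c/y, A/Mid/e/x, A/Mid/e/y, A/Mid/c/x, A/Mid/c/y, A/Hi/e/x, A/Hi/e/y, A/Hi/c/x, A/Hi/c/y. Columns: D, W, U.
{C/Lo/e/x, C/Lo/e/y} → row (2,5) (0,4) (1,1)
{C/Lo/c/x, C/Lo/c/y} → row (6,1) (0,4) (1,1)
{C/Mid/e/x, C/Mid/e/y, C/Mid/c/x, C/Mid/c/y} → row (8,8) (0,4) (1,1)
{C/Hi/e/x, C/Hi/c/x} → row (4,0) (0,4) (1,1)
{C/Hi/e/y, C/Hi/c/y} → row (7,7) (0,4) (1,1)
{A/Lo/e/x, A/Lo/e/y, A/Lo/c/x, A/Lo/c/y, A/Mid/e/x, A/Mid/e/y, A/Mid/c/x, A/Mid/c/y, A/Hi/e/x, A/Hi/e/y, A/Hi/c/x, A/Hi/c/y} → row (5,0) (5,0) (5,0)
That's 6 distinct rows out of 24 strategies.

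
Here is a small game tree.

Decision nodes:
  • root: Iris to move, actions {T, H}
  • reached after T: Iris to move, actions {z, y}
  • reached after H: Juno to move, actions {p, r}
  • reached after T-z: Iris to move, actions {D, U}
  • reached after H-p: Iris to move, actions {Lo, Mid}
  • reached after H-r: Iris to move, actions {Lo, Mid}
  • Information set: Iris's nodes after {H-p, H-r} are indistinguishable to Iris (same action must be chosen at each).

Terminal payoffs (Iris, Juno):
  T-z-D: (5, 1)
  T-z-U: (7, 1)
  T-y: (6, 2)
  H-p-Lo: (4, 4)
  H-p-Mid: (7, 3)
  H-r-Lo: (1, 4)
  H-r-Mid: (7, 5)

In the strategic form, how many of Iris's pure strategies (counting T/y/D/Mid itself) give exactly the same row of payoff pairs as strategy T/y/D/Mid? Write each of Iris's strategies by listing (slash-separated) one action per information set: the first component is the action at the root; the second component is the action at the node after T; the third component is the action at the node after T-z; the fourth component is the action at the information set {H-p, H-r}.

4

Row for T/y/D/Mid (columns p, r): (6,2) (6,2).
Under T/y/D/Mid, Iris's choice at the node after T-z and at the information set {H-p, H-r} can never be reached regardless of what Juno does, so varying those choices leaves every outcome unchanged.
Holding the reachable choices fixed and varying the unreachable ones freely already gives 2 × 2 = 4 equivalent strategies.
No other strategy reproduces this row, so those 4 are the full class: T/y/D/Lo, T/y/D/Mid, T/y/U/Lo, T/y/U/Mid.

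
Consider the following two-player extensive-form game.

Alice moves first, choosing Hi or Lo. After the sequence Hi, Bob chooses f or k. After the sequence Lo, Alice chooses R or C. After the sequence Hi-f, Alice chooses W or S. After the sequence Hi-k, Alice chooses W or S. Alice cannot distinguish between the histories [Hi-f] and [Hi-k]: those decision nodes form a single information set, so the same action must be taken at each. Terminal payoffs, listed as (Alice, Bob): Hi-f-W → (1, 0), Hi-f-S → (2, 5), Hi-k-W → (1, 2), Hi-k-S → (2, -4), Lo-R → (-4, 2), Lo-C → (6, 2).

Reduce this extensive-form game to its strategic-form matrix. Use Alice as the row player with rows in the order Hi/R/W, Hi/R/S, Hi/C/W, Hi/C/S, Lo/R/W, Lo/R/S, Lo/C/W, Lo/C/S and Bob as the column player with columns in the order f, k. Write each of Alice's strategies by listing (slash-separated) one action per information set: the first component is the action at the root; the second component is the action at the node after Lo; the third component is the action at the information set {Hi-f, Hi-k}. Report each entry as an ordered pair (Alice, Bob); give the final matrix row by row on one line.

Hi/R/W: (1,0) (1,2) | Hi/R/S: (2,5) (2,-4) | Hi/C/W: (1,0) (1,2) | Hi/C/S: (2,5) (2,-4) | Lo/R/W: (-4,2) (-4,2) | Lo/R/S: (-4,2) (-4,2) | Lo/C/W: (6,2) (6,2) | Lo/C/S: (6,2) (6,2)

Row Hi/R/W: f→(1,0), k→(1,2)
Row Hi/R/S: f→(2,5), k→(2,-4)
Row Hi/C/W: f→(1,0), k→(1,2)
Row Hi/C/S: f→(2,5), k→(2,-4)
Row Lo/R/W: f→(-4,2), k→(-4,2)
Row Lo/R/S: f→(-4,2), k→(-4,2)
Row Lo/C/W: f→(6,2), k→(6,2)
Row Lo/C/S: f→(6,2), k→(6,2)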